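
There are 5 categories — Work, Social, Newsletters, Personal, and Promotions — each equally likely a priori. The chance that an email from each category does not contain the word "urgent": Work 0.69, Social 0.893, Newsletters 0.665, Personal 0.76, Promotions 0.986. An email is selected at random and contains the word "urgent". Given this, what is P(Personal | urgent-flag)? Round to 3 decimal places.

Taking complements, P(urgent-flag | each) = Work 0.31, Social 0.107, Newsletters 0.335, Personal 0.24, Promotions 0.014.
With a uniform prior (1/5 each), posterior ∝ likelihood:
  Work: 0.31
  Social: 0.107
  Newsletters: 0.335
  Personal: 0.24
  Promotions: 0.014
Sum = 1.006.
P(Personal | evidence) = 0.24 / 1.006 ≈ 0.239.

0.239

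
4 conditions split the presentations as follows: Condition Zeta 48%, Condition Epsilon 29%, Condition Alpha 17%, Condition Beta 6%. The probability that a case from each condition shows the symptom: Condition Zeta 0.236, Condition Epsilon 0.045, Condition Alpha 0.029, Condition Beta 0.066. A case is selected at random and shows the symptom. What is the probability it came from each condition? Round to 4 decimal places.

Prior × likelihood for each hypothesis:
  Condition Zeta: 0.48 × 0.236 = 0.11328
  Condition Epsilon: 0.29 × 0.045 = 0.01305
  Condition Alpha: 0.17 × 0.029 = 0.00493
  Condition Beta: 0.06 × 0.066 = 0.00396
Sum = 0.13522.
P(Condition Zeta | symptomatic) = 0.11328/0.13522 ≈ 0.8377
P(Condition Epsilon | symptomatic) = 0.01305/0.13522 ≈ 0.0965
P(Condition Alpha | symptomatic) = 0.00493/0.13522 ≈ 0.0365
P(Condition Beta | symptomatic) = 0.00396/0.13522 ≈ 0.0293

Condition Zeta 0.8377, Condition Epsilon 0.0965, Condition Alpha 0.0365, Condition Beta 0.0293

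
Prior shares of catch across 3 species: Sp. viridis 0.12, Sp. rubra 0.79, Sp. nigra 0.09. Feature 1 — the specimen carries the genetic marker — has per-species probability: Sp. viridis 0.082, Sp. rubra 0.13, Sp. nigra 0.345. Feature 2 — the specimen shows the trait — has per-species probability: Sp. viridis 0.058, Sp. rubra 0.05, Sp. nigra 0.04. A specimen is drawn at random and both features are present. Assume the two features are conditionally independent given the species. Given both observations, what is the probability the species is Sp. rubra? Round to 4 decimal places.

0.7391

Unnormalized posteriors (prior × likelihood):
  Sp. viridis: 0.12 × 0.082 × 0.058 = 0.00057072
  Sp. rubra: 0.79 × 0.13 × 0.05 = 0.005135
  Sp. nigra: 0.09 × 0.345 × 0.04 = 0.001242
Normalizing constant = 0.00694772.
P(Sp. rubra | evidence) = 0.005135 / 0.00694772 ≈ 0.7391.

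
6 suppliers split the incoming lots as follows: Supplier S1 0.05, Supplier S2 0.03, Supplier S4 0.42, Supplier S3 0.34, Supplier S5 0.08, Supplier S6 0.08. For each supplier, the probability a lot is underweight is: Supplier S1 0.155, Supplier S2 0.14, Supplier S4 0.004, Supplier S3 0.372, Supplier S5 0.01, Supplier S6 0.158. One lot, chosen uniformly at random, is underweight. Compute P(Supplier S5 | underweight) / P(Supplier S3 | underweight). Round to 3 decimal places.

Unnormalized posteriors (prior × likelihood):
  Supplier S1: 0.05 × 0.155 = 0.00775
  Supplier S2: 0.03 × 0.14 = 0.0042
  Supplier S4: 0.42 × 0.004 = 0.00168
  Supplier S3: 0.34 × 0.372 = 0.12648
  Supplier S5: 0.08 × 0.01 = 0.0008
  Supplier S6: 0.08 × 0.158 = 0.01264
Total = 0.15355.
The ratio is 0.0008 / 0.12648 (the normalizer cancels) = 0.006.

0.006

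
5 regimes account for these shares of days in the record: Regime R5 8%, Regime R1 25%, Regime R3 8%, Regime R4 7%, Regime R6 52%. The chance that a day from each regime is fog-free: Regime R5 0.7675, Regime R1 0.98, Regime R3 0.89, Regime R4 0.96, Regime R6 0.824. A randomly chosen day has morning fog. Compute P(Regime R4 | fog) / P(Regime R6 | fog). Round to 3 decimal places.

Taking complements, P(fog | each) = Regime R5 0.2325, Regime R1 0.02, Regime R3 0.11, Regime R4 0.04, Regime R6 0.176.
By Bayes' rule, posterior ∝ prior × likelihood:
  Regime R5: 0.08 × 0.2325 = 0.0186
  Regime R1: 0.25 × 0.02 = 0.005
  Regime R3: 0.08 × 0.11 = 0.0088
  Regime R4: 0.07 × 0.04 = 0.0028
  Regime R6: 0.52 × 0.176 = 0.09152
Normalizing constant = 0.12672.
The ratio is 0.0028 / 0.09152 (the normalizer cancels) = 0.031.

0.031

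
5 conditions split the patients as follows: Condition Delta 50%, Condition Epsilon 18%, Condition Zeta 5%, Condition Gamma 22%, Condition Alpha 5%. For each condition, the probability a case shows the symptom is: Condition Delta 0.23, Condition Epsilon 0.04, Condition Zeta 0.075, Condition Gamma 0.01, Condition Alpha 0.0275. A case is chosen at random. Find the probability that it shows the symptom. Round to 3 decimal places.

By Bayes' rule, posterior ∝ prior × likelihood:
  Condition Delta: 0.5 × 0.23 = 0.115
  Condition Epsilon: 0.18 × 0.04 = 0.0072
  Condition Zeta: 0.05 × 0.075 = 0.00375
  Condition Gamma: 0.22 × 0.01 = 0.0022
  Condition Alpha: 0.05 × 0.0275 = 0.001375
P(symptomatic) = 0.115 + 0.0072 + 0.00375 + 0.0022 + 0.001375 = 0.129525 → 0.130.

0.130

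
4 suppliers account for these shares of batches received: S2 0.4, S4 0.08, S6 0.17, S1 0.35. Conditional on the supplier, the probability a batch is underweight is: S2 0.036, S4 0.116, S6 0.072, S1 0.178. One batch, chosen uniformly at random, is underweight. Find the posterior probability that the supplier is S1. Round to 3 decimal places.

Compute prior × likelihood for every hypothesis:
  S2: 0.4 × 0.036 = 0.0144
  S4: 0.08 × 0.116 = 0.00928
  S6: 0.17 × 0.072 = 0.01224
  S1: 0.35 × 0.178 = 0.0623
Sum = 0.09822.
P(S1 | evidence) = 0.0623 / 0.09822 ≈ 0.634.

0.634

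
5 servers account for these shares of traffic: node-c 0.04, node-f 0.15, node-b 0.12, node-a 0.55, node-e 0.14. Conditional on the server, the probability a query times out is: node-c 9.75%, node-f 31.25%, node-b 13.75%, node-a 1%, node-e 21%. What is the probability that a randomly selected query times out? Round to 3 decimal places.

Prior × likelihood for each hypothesis:
  node-c: 0.04 × 0.0975 = 0.0039
  node-f: 0.15 × 0.3125 = 0.046875
  node-b: 0.12 × 0.1375 = 0.0165
  node-a: 0.55 × 0.01 = 0.0055
  node-e: 0.14 × 0.21 = 0.0294
P(timeout) = 0.0039 + 0.046875 + 0.0165 + 0.0055 + 0.0294 = 0.102175 → 0.102.

0.102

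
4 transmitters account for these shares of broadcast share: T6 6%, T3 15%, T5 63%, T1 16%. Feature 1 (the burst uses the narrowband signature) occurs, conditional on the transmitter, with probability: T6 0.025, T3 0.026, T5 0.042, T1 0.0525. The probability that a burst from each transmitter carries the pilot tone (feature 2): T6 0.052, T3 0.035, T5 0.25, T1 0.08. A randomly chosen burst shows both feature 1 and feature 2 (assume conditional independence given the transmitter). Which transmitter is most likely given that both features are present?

T5

By Bayes' rule, posterior ∝ prior × likelihood:
  T6: 0.06 × 0.025 × 0.052 = 0.000078
  T3: 0.15 × 0.026 × 0.035 = 0.0001365
  T5: 0.63 × 0.042 × 0.25 = 0.006615
  T1: 0.16 × 0.0525 × 0.08 = 0.000672
Normalizing constant = 0.0075015.
Largest term belongs to T5, so T5 is most probable.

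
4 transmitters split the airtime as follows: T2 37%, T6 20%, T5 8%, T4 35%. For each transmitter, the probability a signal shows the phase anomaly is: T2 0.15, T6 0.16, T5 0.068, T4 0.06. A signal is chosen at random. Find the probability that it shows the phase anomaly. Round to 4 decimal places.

Unnormalized posteriors (prior × likelihood):
  T2: 0.37 × 0.15 = 0.0555
  T6: 0.2 × 0.16 = 0.032
  T5: 0.08 × 0.068 = 0.00544
  T4: 0.35 × 0.06 = 0.021
P(anomaly) = 0.0555 + 0.032 + 0.00544 + 0.021 = 0.11394 → 0.1139.

0.1139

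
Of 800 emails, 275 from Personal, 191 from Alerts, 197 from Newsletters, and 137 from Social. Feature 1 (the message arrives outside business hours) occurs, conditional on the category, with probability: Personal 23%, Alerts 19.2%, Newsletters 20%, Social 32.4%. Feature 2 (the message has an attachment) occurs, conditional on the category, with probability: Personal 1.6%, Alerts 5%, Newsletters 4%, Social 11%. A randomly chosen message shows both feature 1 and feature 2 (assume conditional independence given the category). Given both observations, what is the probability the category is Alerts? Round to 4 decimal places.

Unnormalized posteriors (prior × likelihood):
  Personal: 0.34375 × 0.23 × 0.016 = 0.001265
  Alerts: 0.23875 × 0.192 × 0.05 = 0.002292
  Newsletters: 0.24625 × 0.2 × 0.04 = 0.00197
  Social: 0.17125 × 0.324 × 0.11 = 0.00610335
Normalizing constant = 0.01163035.
P(Alerts | evidence) = 0.002292 / 0.01163035 ≈ 0.1971.

0.1971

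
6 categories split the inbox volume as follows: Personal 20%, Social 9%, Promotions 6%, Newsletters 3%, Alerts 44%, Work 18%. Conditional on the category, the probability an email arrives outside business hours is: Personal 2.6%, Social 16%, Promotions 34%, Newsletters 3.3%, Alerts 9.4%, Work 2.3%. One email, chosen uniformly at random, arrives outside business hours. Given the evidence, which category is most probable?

Alerts

Unnormalized posteriors (prior × likelihood):
  Personal: 0.2 × 0.026 = 0.0052
  Social: 0.09 × 0.16 = 0.0144
  Promotions: 0.06 × 0.34 = 0.0204
  Newsletters: 0.03 × 0.033 = 0.00099
  Alerts: 0.44 × 0.094 = 0.04136
  Work: 0.18 × 0.023 = 0.00414
Sum = 0.08649.
Largest term belongs to Alerts, so Alerts is most probable.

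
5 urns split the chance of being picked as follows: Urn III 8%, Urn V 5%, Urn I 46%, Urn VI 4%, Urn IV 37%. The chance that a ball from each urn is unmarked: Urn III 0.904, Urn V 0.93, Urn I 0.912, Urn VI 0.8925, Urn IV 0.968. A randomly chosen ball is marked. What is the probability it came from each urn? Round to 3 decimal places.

Urn III 0.113, Urn V 0.052, Urn I 0.597, Urn VI 0.063, Urn IV 0.175

Taking complements, P(marked | each) = Urn III 0.096, Urn V 0.07, Urn I 0.088, Urn VI 0.1075, Urn IV 0.032.
Prior × likelihood for each hypothesis:
  Urn III: 0.08 × 0.096 = 0.00768
  Urn V: 0.05 × 0.07 = 0.0035
  Urn I: 0.46 × 0.088 = 0.04048
  Urn VI: 0.04 × 0.1075 = 0.0043
  Urn IV: 0.37 × 0.032 = 0.01184
Normalizing constant = 0.0678.
P(Urn III | marked) = 0.00768/0.0678 ≈ 0.113
P(Urn V | marked) = 0.0035/0.0678 ≈ 0.052
P(Urn I | marked) = 0.04048/0.0678 ≈ 0.597
P(Urn VI | marked) = 0.0043/0.0678 ≈ 0.063
P(Urn IV | marked) = 0.01184/0.0678 ≈ 0.175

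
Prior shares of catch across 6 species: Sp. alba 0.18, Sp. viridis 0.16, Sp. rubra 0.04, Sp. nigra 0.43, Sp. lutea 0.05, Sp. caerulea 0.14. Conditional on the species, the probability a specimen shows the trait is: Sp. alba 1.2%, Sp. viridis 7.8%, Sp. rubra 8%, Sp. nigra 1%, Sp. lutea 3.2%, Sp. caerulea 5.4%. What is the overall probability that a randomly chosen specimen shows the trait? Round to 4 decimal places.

0.0313

Compute prior × likelihood for every hypothesis:
  Sp. alba: 0.18 × 0.012 = 0.00216
  Sp. viridis: 0.16 × 0.078 = 0.01248
  Sp. rubra: 0.04 × 0.08 = 0.0032
  Sp. nigra: 0.43 × 0.01 = 0.0043
  Sp. lutea: 0.05 × 0.032 = 0.0016
  Sp. caerulea: 0.14 × 0.054 = 0.00756
P(trait) = 0.00216 + 0.01248 + 0.0032 + 0.0043 + 0.0016 + 0.00756 = 0.0313 → 0.0313.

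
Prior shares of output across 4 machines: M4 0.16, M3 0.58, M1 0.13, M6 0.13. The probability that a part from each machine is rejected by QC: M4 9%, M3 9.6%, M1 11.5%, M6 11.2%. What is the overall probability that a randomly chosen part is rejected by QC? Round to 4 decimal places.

0.0996

Unnormalized posteriors (prior × likelihood):
  M4: 0.16 × 0.09 = 0.0144
  M3: 0.58 × 0.096 = 0.05568
  M1: 0.13 × 0.115 = 0.01495
  M6: 0.13 × 0.112 = 0.01456
P(rejected) = 0.0144 + 0.05568 + 0.01495 + 0.01456 = 0.09959 → 0.0996.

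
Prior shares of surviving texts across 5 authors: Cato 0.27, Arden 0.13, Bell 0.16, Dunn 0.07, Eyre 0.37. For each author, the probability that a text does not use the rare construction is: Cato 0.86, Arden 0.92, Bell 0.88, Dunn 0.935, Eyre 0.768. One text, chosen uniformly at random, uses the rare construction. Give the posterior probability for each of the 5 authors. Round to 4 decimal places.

Taking complements, P(rare-form | each) = Cato 0.14, Arden 0.08, Bell 0.12, Dunn 0.065, Eyre 0.232.
Prior × likelihood for each hypothesis:
  Cato: 0.27 × 0.14 = 0.0378
  Arden: 0.13 × 0.08 = 0.0104
  Bell: 0.16 × 0.12 = 0.0192
  Dunn: 0.07 × 0.065 = 0.00455
  Eyre: 0.37 × 0.232 = 0.08584
Normalizing constant = 0.15779.
P(Cato | rare-form) = 0.0378/0.15779 ≈ 0.2396
P(Arden | rare-form) = 0.0104/0.15779 ≈ 0.0659
P(Bell | rare-form) = 0.0192/0.15779 ≈ 0.1217
P(Dunn | rare-form) = 0.00455/0.15779 ≈ 0.0288
P(Eyre | rare-form) = 0.08584/0.15779 ≈ 0.5440

Cato 0.2396, Arden 0.0659, Bell 0.1217, Dunn 0.0288, Eyre 0.5440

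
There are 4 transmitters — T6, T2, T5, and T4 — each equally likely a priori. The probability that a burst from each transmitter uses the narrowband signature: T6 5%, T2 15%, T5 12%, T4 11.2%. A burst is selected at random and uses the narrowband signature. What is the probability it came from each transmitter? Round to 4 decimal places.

With a uniform prior (1/4 each), posterior ∝ likelihood:
  T6: 0.05
  T2: 0.15
  T5: 0.12
  T4: 0.112
Sum = 0.432.
P(T6 | narrowband) = 0.05/0.432 ≈ 0.1157
P(T2 | narrowband) = 0.15/0.432 ≈ 0.3472
P(T5 | narrowband) = 0.12/0.432 ≈ 0.2778
P(T4 | narrowband) = 0.112/0.432 ≈ 0.2593
(Check: 0.1157+0.3472+0.2778+0.2593 = 1.0000.)

T6 0.1157, T2 0.3472, T5 0.2778, T4 0.2593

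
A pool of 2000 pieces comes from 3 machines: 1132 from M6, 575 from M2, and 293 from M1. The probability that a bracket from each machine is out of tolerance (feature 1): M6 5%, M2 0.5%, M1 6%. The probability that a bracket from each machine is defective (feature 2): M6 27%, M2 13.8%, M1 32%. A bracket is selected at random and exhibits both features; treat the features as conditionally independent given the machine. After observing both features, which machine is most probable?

Compute prior × likelihood for every hypothesis:
  M6: 0.566 × 0.05 × 0.27 = 0.007641
  M2: 0.2875 × 0.005 × 0.138 = 0.000198375
  M1: 0.1465 × 0.06 × 0.32 = 0.0028128
Normalizing constant = 0.010652175.
Largest term belongs to M6, so M6 is most probable.

M6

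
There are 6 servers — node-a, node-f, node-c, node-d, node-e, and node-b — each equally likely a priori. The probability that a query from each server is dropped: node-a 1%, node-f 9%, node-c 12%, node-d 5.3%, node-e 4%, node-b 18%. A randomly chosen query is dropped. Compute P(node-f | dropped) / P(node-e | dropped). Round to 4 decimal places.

Since the prior is uniform, the posterior is proportional to the likelihood:
  node-a: 0.01
  node-f: 0.09
  node-c: 0.12
  node-d: 0.053
  node-e: 0.04
  node-b: 0.18
Normalizing constant = 0.493.
The ratio is 0.09 / 0.04 (the normalizer cancels) = 2.2500.

2.2500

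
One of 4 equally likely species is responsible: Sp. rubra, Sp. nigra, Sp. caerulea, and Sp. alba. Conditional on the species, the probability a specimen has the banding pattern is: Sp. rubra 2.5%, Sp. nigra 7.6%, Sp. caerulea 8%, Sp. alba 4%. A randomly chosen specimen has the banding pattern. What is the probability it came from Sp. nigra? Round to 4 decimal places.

With a uniform prior (1/4 each), posterior ∝ likelihood:
  Sp. rubra: 0.025
  Sp. nigra: 0.076
  Sp. caerulea: 0.08
  Sp. alba: 0.04
Total = 0.221.
P(Sp. nigra | evidence) = 0.076 / 0.221 ≈ 0.3439.

0.3439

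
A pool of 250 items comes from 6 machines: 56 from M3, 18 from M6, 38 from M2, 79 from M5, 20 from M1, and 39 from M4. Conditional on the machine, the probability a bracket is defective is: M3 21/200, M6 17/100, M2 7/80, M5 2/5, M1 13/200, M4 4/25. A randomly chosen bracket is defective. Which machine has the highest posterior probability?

M5

Prior × likelihood for each hypothesis:
  M3: 0.224 × 0.105 = 0.02352
  M6: 0.072 × 0.17 = 0.01224
  M2: 0.152 × 0.0875 = 0.0133
  M5: 0.316 × 0.4 = 0.1264
  M1: 0.08 × 0.065 = 0.0052
  M4: 0.156 × 0.16 = 0.02496
Total = 0.20562.
Largest term belongs to M5, so M5 is most probable.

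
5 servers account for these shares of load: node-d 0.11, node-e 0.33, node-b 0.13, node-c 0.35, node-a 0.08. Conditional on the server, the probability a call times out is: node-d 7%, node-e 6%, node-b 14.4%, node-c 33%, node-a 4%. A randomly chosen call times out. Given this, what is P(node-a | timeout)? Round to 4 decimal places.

0.0194

Prior × likelihood for each hypothesis:
  node-d: 0.11 × 0.07 = 0.0077
  node-e: 0.33 × 0.06 = 0.0198
  node-b: 0.13 × 0.144 = 0.01872
  node-c: 0.35 × 0.33 = 0.1155
  node-a: 0.08 × 0.04 = 0.0032
Sum = 0.16492.
P(node-a | evidence) = 0.0032 / 0.16492 ≈ 0.0194.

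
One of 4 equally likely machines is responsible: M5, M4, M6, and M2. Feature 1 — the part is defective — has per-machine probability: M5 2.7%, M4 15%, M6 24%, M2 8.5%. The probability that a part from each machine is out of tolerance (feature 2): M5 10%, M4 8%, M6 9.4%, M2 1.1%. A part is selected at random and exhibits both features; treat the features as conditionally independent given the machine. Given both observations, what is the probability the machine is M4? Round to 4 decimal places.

0.3142

With a uniform prior (1/4 each), posterior ∝ likelihood:
  M5: 0.027 × 0.1 = 0.0027
  M4: 0.15 × 0.08 = 0.012
  M6: 0.24 × 0.094 = 0.02256
  M2: 0.085 × 0.011 = 0.000935
Total = 0.038195.
P(M4 | evidence) = 0.012 / 0.038195 ≈ 0.3142.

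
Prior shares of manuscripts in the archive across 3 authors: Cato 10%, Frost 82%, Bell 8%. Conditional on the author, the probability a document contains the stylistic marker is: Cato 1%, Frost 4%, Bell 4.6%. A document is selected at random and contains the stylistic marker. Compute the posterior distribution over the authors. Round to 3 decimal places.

Cato 0.027, Frost 0.875, Bell 0.098

By Bayes' rule, posterior ∝ prior × likelihood:
  Cato: 0.1 × 0.01 = 0.001
  Frost: 0.82 × 0.04 = 0.0328
  Bell: 0.08 × 0.046 = 0.00368
Total = 0.03748.
P(Cato | marker) = 0.001/0.03748 ≈ 0.027
P(Frost | marker) = 0.0328/0.03748 ≈ 0.875
P(Bell | marker) = 0.00368/0.03748 ≈ 0.098
(Check: 0.027+0.875+0.098 = 1.000.)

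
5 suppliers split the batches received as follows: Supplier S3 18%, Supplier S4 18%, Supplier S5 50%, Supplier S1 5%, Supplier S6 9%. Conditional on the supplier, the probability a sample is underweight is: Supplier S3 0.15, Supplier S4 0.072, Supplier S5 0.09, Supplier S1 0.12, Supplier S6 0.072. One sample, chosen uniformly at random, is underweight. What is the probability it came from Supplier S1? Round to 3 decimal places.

Unnormalized posteriors (prior × likelihood):
  Supplier S3: 0.18 × 0.15 = 0.027
  Supplier S4: 0.18 × 0.072 = 0.01296
  Supplier S5: 0.5 × 0.09 = 0.045
  Supplier S1: 0.05 × 0.12 = 0.006
  Supplier S6: 0.09 × 0.072 = 0.00648
Sum = 0.09744.
P(Supplier S1 | evidence) = 0.006 / 0.09744 ≈ 0.062.

0.062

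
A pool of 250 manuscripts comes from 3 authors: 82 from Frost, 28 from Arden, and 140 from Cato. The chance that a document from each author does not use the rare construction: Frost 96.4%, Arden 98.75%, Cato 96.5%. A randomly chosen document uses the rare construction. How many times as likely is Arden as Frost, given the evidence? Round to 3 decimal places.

0.119

Taking complements, P(rare-form | each) = Frost 0.036, Arden 0.0125, Cato 0.035.
Compute prior × likelihood for every hypothesis:
  Frost: 0.328 × 0.036 = 0.011808
  Arden: 0.112 × 0.0125 = 0.0014
  Cato: 0.56 × 0.035 = 0.0196
Sum = 0.032808.
The ratio is 0.0014 / 0.011808 (the normalizer cancels) = 0.119.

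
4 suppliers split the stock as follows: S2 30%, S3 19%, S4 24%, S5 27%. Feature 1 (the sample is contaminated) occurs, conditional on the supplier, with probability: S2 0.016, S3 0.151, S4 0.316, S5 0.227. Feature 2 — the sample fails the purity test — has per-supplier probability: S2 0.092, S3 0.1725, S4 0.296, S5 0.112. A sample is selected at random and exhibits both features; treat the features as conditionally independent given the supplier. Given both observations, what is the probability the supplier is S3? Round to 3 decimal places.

By Bayes' rule, posterior ∝ prior × likelihood:
  S2: 0.3 × 0.016 × 0.092 = 0.0004416
  S3: 0.19 × 0.151 × 0.1725 = 0.004949025
  S4: 0.24 × 0.316 × 0.296 = 0.02244864
  S5: 0.27 × 0.227 × 0.112 = 0.00686448
Normalizing constant = 0.034703745.
P(S3 | evidence) = 0.004949025 / 0.034703745 ≈ 0.143.

0.143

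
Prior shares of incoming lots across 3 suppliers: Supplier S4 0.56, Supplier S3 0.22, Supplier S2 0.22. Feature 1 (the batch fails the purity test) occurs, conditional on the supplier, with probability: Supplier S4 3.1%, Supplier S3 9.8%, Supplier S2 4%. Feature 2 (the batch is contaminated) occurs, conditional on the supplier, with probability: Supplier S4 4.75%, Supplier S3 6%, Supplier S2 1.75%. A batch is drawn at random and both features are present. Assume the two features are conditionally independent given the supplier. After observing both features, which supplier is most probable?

Supplier S3

By Bayes' rule, posterior ∝ prior × likelihood:
  Supplier S4: 0.56 × 0.031 × 0.0475 = 0.0008246
  Supplier S3: 0.22 × 0.098 × 0.06 = 0.0012936
  Supplier S2: 0.22 × 0.04 × 0.0175 = 0.000154
Sum = 0.0022722.
Largest term belongs to Supplier S3, so Supplier S3 is most probable.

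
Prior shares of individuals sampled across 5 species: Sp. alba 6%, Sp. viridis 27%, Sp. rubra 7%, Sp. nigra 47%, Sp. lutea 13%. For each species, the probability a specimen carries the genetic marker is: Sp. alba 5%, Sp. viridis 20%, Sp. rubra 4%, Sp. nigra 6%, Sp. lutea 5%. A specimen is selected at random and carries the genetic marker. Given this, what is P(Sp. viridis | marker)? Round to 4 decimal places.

By Bayes' rule, posterior ∝ prior × likelihood:
  Sp. alba: 0.06 × 0.05 = 0.003
  Sp. viridis: 0.27 × 0.2 = 0.054
  Sp. rubra: 0.07 × 0.04 = 0.0028
  Sp. nigra: 0.47 × 0.06 = 0.0282
  Sp. lutea: 0.13 × 0.05 = 0.0065
Total = 0.0945.
P(Sp. viridis | evidence) = 0.054 / 0.0945 ≈ 0.5714.

0.5714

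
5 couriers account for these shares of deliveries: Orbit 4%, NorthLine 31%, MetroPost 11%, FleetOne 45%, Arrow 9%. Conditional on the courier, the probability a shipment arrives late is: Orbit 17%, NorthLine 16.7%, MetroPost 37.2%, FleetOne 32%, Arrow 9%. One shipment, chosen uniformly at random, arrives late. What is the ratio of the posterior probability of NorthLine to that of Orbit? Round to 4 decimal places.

7.6132

Prior × likelihood for each hypothesis:
  Orbit: 0.04 × 0.17 = 0.0068
  NorthLine: 0.31 × 0.167 = 0.05177
  MetroPost: 0.11 × 0.372 = 0.04092
  FleetOne: 0.45 × 0.32 = 0.144
  Arrow: 0.09 × 0.09 = 0.0081
Sum = 0.25159.
The ratio is 0.05177 / 0.0068 (the normalizer cancels) = 7.6132.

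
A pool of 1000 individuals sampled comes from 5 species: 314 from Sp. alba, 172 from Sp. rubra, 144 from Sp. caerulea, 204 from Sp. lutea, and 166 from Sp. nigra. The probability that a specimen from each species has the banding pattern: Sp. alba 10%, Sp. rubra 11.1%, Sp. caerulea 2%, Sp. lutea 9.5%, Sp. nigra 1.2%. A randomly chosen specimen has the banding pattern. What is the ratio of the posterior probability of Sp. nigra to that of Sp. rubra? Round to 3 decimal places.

0.104

Compute prior × likelihood for every hypothesis:
  Sp. alba: 0.314 × 0.1 = 0.0314
  Sp. rubra: 0.172 × 0.111 = 0.019092
  Sp. caerulea: 0.144 × 0.02 = 0.00288
  Sp. lutea: 0.204 × 0.095 = 0.01938
  Sp. nigra: 0.166 × 0.012 = 0.001992
Total = 0.074744.
The ratio is 0.001992 / 0.019092 (the normalizer cancels) = 0.104.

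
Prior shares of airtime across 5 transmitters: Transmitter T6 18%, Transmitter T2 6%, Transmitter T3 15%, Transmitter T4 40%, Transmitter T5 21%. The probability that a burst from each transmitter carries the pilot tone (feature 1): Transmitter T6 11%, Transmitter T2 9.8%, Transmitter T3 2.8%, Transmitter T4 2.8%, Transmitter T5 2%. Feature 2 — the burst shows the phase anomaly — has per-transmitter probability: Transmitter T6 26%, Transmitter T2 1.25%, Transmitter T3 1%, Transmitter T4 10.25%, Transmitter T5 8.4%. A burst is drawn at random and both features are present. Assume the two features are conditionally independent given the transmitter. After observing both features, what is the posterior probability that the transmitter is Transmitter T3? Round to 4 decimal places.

0.0062

Unnormalized posteriors (prior × likelihood):
  Transmitter T6: 0.18 × 0.11 × 0.26 = 0.005148
  Transmitter T2: 0.06 × 0.098 × 0.0125 = 0.0000735
  Transmitter T3: 0.15 × 0.028 × 0.01 = 0.000042
  Transmitter T4: 0.4 × 0.028 × 0.1025 = 0.001148
  Transmitter T5: 0.21 × 0.02 × 0.084 = 0.0003528
Normalizing constant = 0.0067643.
P(Transmitter T3 | evidence) = 0.000042 / 0.0067643 ≈ 0.0062.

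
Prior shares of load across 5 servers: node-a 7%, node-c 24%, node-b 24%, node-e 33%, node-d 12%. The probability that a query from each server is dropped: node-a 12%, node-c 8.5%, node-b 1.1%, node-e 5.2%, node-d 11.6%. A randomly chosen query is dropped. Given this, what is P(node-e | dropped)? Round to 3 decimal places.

By Bayes' rule, posterior ∝ prior × likelihood:
  node-a: 0.07 × 0.12 = 0.0084
  node-c: 0.24 × 0.085 = 0.0204
  node-b: 0.24 × 0.011 = 0.00264
  node-e: 0.33 × 0.052 = 0.01716
  node-d: 0.12 × 0.116 = 0.01392
Total = 0.06252.
P(node-e | evidence) = 0.01716 / 0.06252 ≈ 0.274.

0.274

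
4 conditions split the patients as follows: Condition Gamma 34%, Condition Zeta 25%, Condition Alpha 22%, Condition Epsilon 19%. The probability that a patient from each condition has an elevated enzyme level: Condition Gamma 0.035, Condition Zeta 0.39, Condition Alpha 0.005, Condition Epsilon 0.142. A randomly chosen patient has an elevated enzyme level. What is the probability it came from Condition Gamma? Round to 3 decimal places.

By Bayes' rule, posterior ∝ prior × likelihood:
  Condition Gamma: 0.34 × 0.035 = 0.0119
  Condition Zeta: 0.25 × 0.39 = 0.0975
  Condition Alpha: 0.22 × 0.005 = 0.0011
  Condition Epsilon: 0.19 × 0.142 = 0.02698
Total = 0.13748.
P(Condition Gamma | evidence) = 0.0119 / 0.13748 ≈ 0.087.

0.087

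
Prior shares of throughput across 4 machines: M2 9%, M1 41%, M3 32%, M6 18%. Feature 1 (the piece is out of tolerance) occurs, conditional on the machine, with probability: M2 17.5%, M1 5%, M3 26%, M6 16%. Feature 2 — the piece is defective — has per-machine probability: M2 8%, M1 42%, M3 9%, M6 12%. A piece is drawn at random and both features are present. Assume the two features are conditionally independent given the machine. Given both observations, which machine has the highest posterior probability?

M1

Unnormalized posteriors (prior × likelihood):
  M2: 0.09 × 0.175 × 0.08 = 0.00126
  M1: 0.41 × 0.05 × 0.42 = 0.00861
  M3: 0.32 × 0.26 × 0.09 = 0.007488
  M6: 0.18 × 0.16 × 0.12 = 0.003456
Normalizing constant = 0.020814.
Largest term belongs to M1, so M1 is most probable.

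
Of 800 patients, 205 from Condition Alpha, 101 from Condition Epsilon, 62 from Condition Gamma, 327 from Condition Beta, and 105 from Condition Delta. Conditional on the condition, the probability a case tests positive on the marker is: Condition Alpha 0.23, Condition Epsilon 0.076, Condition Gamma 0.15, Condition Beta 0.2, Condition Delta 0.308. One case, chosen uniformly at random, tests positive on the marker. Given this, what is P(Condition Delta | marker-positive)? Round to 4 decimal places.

0.1998

Unnormalized posteriors (prior × likelihood):
  Condition Alpha: 0.25625 × 0.23 = 0.0589375
  Condition Epsilon: 0.12625 × 0.076 = 0.009595
  Condition Gamma: 0.0775 × 0.15 = 0.011625
  Condition Beta: 0.40875 × 0.2 = 0.08175
  Condition Delta: 0.13125 × 0.308 = 0.040425
Total = 0.2023325.
P(Condition Delta | evidence) = 0.040425 / 0.2023325 ≈ 0.1998.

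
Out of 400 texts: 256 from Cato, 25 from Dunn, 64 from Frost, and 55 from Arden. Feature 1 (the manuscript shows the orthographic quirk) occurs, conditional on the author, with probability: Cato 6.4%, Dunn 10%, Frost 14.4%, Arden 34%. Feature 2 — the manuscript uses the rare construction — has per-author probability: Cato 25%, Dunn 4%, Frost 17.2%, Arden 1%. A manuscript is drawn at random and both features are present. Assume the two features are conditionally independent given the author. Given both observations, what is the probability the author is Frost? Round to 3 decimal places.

0.266

Prior × likelihood for each hypothesis:
  Cato: 0.64 × 0.064 × 0.25 = 0.01024
  Dunn: 0.0625 × 0.1 × 0.04 = 0.00025
  Frost: 0.16 × 0.144 × 0.172 = 0.00396288
  Arden: 0.1375 × 0.34 × 0.01 = 0.0004675
Sum = 0.01492038.
P(Frost | evidence) = 0.00396288 / 0.01492038 ≈ 0.266.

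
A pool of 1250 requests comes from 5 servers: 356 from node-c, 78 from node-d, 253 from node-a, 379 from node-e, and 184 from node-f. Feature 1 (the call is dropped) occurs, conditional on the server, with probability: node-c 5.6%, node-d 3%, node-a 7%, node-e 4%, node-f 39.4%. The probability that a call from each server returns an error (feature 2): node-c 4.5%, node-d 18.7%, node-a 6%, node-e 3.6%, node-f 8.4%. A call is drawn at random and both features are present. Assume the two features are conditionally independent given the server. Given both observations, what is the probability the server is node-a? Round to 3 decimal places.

0.118

Prior × likelihood for each hypothesis:
  node-c: 0.2848 × 0.056 × 0.045 = 0.000717696
  node-d: 0.0624 × 0.03 × 0.187 = 0.000350064
  node-a: 0.2024 × 0.07 × 0.06 = 0.00085008
  node-e: 0.3032 × 0.04 × 0.036 = 0.000436608
  node-f: 0.1472 × 0.394 × 0.084 = 0.0048717312
Normalizing constant = 0.0072261792.
P(node-a | evidence) = 0.00085008 / 0.0072261792 ≈ 0.118.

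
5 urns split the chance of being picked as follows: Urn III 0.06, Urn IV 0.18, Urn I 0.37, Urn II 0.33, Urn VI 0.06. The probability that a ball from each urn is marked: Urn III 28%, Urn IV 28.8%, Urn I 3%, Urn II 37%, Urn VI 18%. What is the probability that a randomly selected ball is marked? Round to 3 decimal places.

0.213

Compute prior × likelihood for every hypothesis:
  Urn III: 0.06 × 0.28 = 0.0168
  Urn IV: 0.18 × 0.288 = 0.05184
  Urn I: 0.37 × 0.03 = 0.0111
  Urn II: 0.33 × 0.37 = 0.1221
  Urn VI: 0.06 × 0.18 = 0.0108
P(marked) = 0.0168 + 0.05184 + 0.0111 + 0.1221 + 0.0108 = 0.21264 → 0.213.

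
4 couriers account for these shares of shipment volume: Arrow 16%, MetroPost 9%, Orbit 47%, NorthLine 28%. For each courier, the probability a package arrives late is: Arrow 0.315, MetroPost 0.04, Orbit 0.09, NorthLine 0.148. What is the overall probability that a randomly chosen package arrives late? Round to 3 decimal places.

0.138

By Bayes' rule, posterior ∝ prior × likelihood:
  Arrow: 0.16 × 0.315 = 0.0504
  MetroPost: 0.09 × 0.04 = 0.0036
  Orbit: 0.47 × 0.09 = 0.0423
  NorthLine: 0.28 × 0.148 = 0.04144
P(late) = 0.0504 + 0.0036 + 0.0423 + 0.04144 = 0.13774 → 0.138.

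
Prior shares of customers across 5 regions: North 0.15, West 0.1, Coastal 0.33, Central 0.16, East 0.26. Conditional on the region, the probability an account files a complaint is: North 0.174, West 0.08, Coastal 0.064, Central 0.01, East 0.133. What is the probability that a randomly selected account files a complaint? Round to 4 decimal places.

By Bayes' rule, posterior ∝ prior × likelihood:
  North: 0.15 × 0.174 = 0.0261
  West: 0.1 × 0.08 = 0.008
  Coastal: 0.33 × 0.064 = 0.02112
  Central: 0.16 × 0.01 = 0.0016
  East: 0.26 × 0.133 = 0.03458
P(complaint) = 0.0261 + 0.008 + 0.02112 + 0.0016 + 0.03458 = 0.0914 → 0.0914.

0.0914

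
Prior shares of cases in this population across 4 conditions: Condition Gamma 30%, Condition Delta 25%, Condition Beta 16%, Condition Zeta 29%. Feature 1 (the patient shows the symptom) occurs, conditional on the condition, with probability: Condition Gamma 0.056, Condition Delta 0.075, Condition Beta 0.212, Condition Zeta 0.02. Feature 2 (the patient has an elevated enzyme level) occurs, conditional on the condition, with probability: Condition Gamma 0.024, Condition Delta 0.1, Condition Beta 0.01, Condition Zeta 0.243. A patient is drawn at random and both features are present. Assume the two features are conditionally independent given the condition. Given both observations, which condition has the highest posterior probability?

Prior × likelihood for each hypothesis:
  Condition Gamma: 0.3 × 0.056 × 0.024 = 0.0004032
  Condition Delta: 0.25 × 0.075 × 0.1 = 0.001875
  Condition Beta: 0.16 × 0.212 × 0.01 = 0.0003392
  Condition Zeta: 0.29 × 0.02 × 0.243 = 0.0014094
Total = 0.0040268.
Largest term belongs to Condition Delta, so Condition Delta is most probable.

Condition Delta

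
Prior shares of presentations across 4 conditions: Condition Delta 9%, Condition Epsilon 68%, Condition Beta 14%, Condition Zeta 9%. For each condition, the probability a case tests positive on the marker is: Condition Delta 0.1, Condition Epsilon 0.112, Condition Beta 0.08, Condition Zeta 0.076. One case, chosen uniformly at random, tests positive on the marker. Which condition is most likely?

Condition Epsilon

By Bayes' rule, posterior ∝ prior × likelihood:
  Condition Delta: 0.09 × 0.1 = 0.009
  Condition Epsilon: 0.68 × 0.112 = 0.07616
  Condition Beta: 0.14 × 0.08 = 0.0112
  Condition Zeta: 0.09 × 0.076 = 0.00684
Total = 0.1032.
Largest term belongs to Condition Epsilon, so Condition Epsilon is most probable.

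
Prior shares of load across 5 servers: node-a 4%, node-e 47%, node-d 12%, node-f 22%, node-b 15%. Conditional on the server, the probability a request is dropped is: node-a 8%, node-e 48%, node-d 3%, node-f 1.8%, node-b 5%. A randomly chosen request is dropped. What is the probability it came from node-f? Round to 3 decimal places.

Compute prior × likelihood for every hypothesis:
  node-a: 0.04 × 0.08 = 0.0032
  node-e: 0.47 × 0.48 = 0.2256
  node-d: 0.12 × 0.03 = 0.0036
  node-f: 0.22 × 0.018 = 0.00396
  node-b: 0.15 × 0.05 = 0.0075
Normalizing constant = 0.24386.
P(node-f | evidence) = 0.00396 / 0.24386 ≈ 0.016.

0.016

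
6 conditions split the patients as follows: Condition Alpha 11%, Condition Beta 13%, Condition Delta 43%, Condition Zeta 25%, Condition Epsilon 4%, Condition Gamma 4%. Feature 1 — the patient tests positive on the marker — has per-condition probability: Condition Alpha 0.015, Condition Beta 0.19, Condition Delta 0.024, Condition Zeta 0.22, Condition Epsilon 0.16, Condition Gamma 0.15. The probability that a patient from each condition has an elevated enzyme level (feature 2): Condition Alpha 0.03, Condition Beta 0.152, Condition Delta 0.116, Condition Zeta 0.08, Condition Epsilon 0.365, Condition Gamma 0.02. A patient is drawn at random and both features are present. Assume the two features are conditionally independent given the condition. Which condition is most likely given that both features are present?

Condition Zeta

By Bayes' rule, posterior ∝ prior × likelihood:
  Condition Alpha: 0.11 × 0.015 × 0.03 = 0.0000495
  Condition Beta: 0.13 × 0.19 × 0.152 = 0.0037544
  Condition Delta: 0.43 × 0.024 × 0.116 = 0.00119712
  Condition Zeta: 0.25 × 0.22 × 0.08 = 0.0044
  Condition Epsilon: 0.04 × 0.16 × 0.365 = 0.002336
  Condition Gamma: 0.04 × 0.15 × 0.02 = 0.00012
Normalizing constant = 0.01185702.
Largest term belongs to Condition Zeta, so Condition Zeta is most probable.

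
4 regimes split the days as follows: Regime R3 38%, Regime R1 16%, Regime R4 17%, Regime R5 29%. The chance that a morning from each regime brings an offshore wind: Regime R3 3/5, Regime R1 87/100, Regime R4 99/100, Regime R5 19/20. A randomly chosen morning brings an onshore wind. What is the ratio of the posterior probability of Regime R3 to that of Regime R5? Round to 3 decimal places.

10.483

Taking complements, P(onshore | each) = Regime R3 0.4, Regime R1 0.13, Regime R4 0.01, Regime R5 0.05.
By Bayes' rule, posterior ∝ prior × likelihood:
  Regime R3: 0.38 × 0.4 = 0.152
  Regime R1: 0.16 × 0.13 = 0.0208
  Regime R4: 0.17 × 0.01 = 0.0017
  Regime R5: 0.29 × 0.05 = 0.0145
Total = 0.189.
The ratio is 0.152 / 0.0145 (the normalizer cancels) = 10.483.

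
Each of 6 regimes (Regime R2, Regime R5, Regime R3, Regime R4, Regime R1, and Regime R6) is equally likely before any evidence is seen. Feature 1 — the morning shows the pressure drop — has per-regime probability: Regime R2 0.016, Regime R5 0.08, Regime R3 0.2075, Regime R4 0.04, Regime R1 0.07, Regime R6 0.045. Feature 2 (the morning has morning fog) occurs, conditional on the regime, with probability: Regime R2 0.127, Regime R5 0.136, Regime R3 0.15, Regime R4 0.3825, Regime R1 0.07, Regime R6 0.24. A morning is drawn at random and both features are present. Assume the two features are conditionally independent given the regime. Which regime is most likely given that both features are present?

Since the prior is uniform, the posterior is proportional to the likelihood:
  Regime R2: 0.016 × 0.127 = 0.002032
  Regime R5: 0.08 × 0.136 = 0.01088
  Regime R3: 0.2075 × 0.15 = 0.031125
  Regime R4: 0.04 × 0.3825 = 0.0153
  Regime R1: 0.07 × 0.07 = 0.0049
  Regime R6: 0.045 × 0.24 = 0.0108
Normalizing constant = 0.075037.
Largest term belongs to Regime R3, so Regime R3 is most probable.

Regime R3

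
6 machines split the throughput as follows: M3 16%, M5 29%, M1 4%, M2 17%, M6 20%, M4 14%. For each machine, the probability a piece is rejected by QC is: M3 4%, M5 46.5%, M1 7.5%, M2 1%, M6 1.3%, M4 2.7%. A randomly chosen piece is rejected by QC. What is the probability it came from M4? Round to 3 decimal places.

0.025

By Bayes' rule, posterior ∝ prior × likelihood:
  M3: 0.16 × 0.04 = 0.0064
  M5: 0.29 × 0.465 = 0.13485
  M1: 0.04 × 0.075 = 0.003
  M2: 0.17 × 0.01 = 0.0017
  M6: 0.2 × 0.013 = 0.0026
  M4: 0.14 × 0.027 = 0.00378
Normalizing constant = 0.15233.
P(M4 | evidence) = 0.00378 / 0.15233 ≈ 0.025.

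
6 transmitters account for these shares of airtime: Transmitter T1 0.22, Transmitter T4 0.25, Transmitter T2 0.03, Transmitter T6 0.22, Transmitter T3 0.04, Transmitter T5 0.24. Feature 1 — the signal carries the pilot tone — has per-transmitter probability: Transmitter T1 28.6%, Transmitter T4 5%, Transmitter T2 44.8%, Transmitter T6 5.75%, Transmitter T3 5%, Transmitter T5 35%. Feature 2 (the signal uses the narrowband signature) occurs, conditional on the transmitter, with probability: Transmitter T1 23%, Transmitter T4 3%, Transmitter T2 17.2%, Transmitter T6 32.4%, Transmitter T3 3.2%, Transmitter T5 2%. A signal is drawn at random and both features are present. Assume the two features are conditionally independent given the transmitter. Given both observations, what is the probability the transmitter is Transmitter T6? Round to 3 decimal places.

0.178

Unnormalized posteriors (prior × likelihood):
  Transmitter T1: 0.22 × 0.286 × 0.23 = 0.0144716
  Transmitter T4: 0.25 × 0.05 × 0.03 = 0.000375
  Transmitter T2: 0.03 × 0.448 × 0.172 = 0.00231168
  Transmitter T6: 0.22 × 0.0575 × 0.324 = 0.0040986
  Transmitter T3: 0.04 × 0.05 × 0.032 = 0.000064
  Transmitter T5: 0.24 × 0.35 × 0.02 = 0.00168
Normalizing constant = 0.02300088.
P(Transmitter T6 | evidence) = 0.0040986 / 0.02300088 ≈ 0.178.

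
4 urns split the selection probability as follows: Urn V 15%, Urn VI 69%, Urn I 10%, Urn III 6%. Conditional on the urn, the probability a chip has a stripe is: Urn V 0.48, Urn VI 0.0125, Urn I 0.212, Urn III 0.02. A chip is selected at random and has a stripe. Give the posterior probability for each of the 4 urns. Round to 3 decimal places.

Unnormalized posteriors (prior × likelihood):
  Urn V: 0.15 × 0.48 = 0.072
  Urn VI: 0.69 × 0.0125 = 0.008625
  Urn I: 0.1 × 0.212 = 0.0212
  Urn III: 0.06 × 0.02 = 0.0012
Sum = 0.103025.
P(Urn V | striped) = 0.072/0.103025 ≈ 0.699
P(Urn VI | striped) = 0.008625/0.103025 ≈ 0.084
P(Urn I | striped) = 0.0212/0.103025 ≈ 0.206
P(Urn III | striped) = 0.0012/0.103025 ≈ 0.012

Urn V 0.699, Urn VI 0.084, Urn I 0.206, Urn III 0.012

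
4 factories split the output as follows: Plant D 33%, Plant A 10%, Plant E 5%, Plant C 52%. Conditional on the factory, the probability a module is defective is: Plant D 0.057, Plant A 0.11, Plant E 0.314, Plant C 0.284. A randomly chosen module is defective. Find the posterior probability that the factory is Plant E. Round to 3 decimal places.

0.081

Prior × likelihood for each hypothesis:
  Plant D: 0.33 × 0.057 = 0.01881
  Plant A: 0.1 × 0.11 = 0.011
  Plant E: 0.05 × 0.314 = 0.0157
  Plant C: 0.52 × 0.284 = 0.14768
Total = 0.19319.
P(Plant E | evidence) = 0.0157 / 0.19319 ≈ 0.081.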